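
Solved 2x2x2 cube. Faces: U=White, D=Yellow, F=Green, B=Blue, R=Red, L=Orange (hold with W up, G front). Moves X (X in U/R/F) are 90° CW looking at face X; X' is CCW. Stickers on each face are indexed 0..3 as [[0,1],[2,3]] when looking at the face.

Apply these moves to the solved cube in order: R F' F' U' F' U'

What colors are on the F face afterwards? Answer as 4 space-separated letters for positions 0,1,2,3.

Answer: W B O Y

Derivation:
After move 1 (R): R=RRRR U=WGWG F=GYGY D=YBYB B=WBWB
After move 2 (F'): F=YYGG U=WGRR R=BRYR D=OOYB L=OGOW
After move 3 (F'): F=YGYG U=WGBY R=OROR D=GWYB L=OROR
After move 4 (U'): U=GYWB F=ORYG R=YGOR B=ORWB L=WBOR
After move 5 (F'): F=RGOY U=GYYO R=WGGR D=BRYB L=WBOW
After move 6 (U'): U=YOGY F=WBOY R=RGGR B=WGWB L=OROW
Query: F face = WBOY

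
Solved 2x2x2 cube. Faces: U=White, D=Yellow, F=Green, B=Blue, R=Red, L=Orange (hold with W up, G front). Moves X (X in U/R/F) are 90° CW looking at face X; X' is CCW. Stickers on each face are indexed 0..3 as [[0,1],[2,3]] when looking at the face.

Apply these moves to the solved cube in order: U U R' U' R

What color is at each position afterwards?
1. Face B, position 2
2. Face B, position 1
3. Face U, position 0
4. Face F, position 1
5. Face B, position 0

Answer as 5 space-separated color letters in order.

Answer: G R B B W

Derivation:
After move 1 (U): U=WWWW F=RRGG R=BBRR B=OOBB L=GGOO
After move 2 (U): U=WWWW F=BBGG R=OORR B=GGBB L=RROO
After move 3 (R'): R=OROR U=WBWG F=BWGW D=YBYG B=YGYB
After move 4 (U'): U=BGWW F=RRGW R=BWOR B=ORYB L=YGOO
After move 5 (R): R=OBRW U=BRWW F=RBGG D=YYYO B=WRGB
Query 1: B[2] = G
Query 2: B[1] = R
Query 3: U[0] = B
Query 4: F[1] = B
Query 5: B[0] = W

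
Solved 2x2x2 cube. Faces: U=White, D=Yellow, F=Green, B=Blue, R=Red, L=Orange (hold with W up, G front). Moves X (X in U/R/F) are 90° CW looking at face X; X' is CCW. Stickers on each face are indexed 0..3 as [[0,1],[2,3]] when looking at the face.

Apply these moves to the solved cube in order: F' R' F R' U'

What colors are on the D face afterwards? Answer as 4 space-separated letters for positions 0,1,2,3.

Answer: Y G Y W

Derivation:
After move 1 (F'): F=GGGG U=WWRR R=YRYR D=OOYY L=OWOW
After move 2 (R'): R=RRYY U=WBRB F=GWGR D=OGYG B=YBOB
After move 3 (F): F=GGRW U=WBWW R=RRBY D=YRYG L=OOOG
After move 4 (R'): R=RYRB U=WOWY F=GBRW D=YGYW B=GBRB
After move 5 (U'): U=OYWW F=OORW R=GBRB B=RYRB L=GBOG
Query: D face = YGYW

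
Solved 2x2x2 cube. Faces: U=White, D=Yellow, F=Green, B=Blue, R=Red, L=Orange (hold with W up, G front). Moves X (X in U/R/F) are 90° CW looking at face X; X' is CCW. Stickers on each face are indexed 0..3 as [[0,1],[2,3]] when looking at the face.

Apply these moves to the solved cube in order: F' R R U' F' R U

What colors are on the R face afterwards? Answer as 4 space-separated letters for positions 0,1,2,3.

Answer: R Y Y B

Derivation:
After move 1 (F'): F=GGGG U=WWRR R=YRYR D=OOYY L=OWOW
After move 2 (R): R=YYRR U=WGRG F=GOGY D=OBYB B=RBWB
After move 3 (R): R=RYRY U=WORY F=GBGB D=OWYR B=GBGB
After move 4 (U'): U=OYWR F=OWGB R=GBRY B=RYGB L=GBOW
After move 5 (F'): F=WBOG U=OYGR R=WBOY D=BWYR L=GROW
After move 6 (R): R=OWYB U=OBGG F=WWOR D=BGYR B=RYYB
After move 7 (U): U=GOGB F=OWOR R=RYYB B=GRYB L=WWOW
Query: R face = RYYB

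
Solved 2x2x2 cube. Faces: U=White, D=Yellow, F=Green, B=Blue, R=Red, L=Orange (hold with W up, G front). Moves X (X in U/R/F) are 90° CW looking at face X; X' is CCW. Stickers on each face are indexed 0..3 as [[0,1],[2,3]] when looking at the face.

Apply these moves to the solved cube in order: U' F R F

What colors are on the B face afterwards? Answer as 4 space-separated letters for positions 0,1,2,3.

Answer: B R W B

Derivation:
After move 1 (U'): U=WWWW F=OOGG R=GGRR B=RRBB L=BBOO
After move 2 (F): F=GOGO U=WWOB R=WGWR D=RGYY L=BYOY
After move 3 (R): R=WWRG U=WOOO F=GGGY D=RBYR B=BRWB
After move 4 (F): F=GGYG U=WOYY R=OWOG D=RWYR L=BROB
Query: B face = BRWB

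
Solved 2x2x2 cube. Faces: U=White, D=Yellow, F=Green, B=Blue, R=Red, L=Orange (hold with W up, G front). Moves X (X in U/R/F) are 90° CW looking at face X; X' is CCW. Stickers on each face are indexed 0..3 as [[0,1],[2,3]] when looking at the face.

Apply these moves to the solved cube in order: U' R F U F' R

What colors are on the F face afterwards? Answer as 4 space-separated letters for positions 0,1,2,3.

Answer: G B W R

Derivation:
After move 1 (U'): U=WWWW F=OOGG R=GGRR B=RRBB L=BBOO
After move 2 (R): R=RGRG U=WOWG F=OYGY D=YBYR B=WRWB
After move 3 (F): F=GOYY U=WOOB R=WGGG D=RRYR L=BYOB
After move 4 (U): U=OWBO F=WGYY R=WRGG B=BYWB L=GOOB
After move 5 (F'): F=GYWY U=OWWG R=RRRG D=OBYR L=GOOB
After move 6 (R): R=RRGR U=OYWY F=GBWR D=OWYB B=GYWB
Query: F face = GBWR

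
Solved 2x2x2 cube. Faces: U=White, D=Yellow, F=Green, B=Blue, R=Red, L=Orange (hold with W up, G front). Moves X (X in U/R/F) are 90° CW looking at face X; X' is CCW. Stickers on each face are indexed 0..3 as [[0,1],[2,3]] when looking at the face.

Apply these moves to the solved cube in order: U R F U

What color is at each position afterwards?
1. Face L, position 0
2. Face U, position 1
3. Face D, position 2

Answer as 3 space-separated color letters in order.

Answer: G W Y

Derivation:
After move 1 (U): U=WWWW F=RRGG R=BBRR B=OOBB L=GGOO
After move 2 (R): R=RBRB U=WRWG F=RYGY D=YBYO B=WOWB
After move 3 (F): F=GRYY U=WROG R=WBGB D=RRYO L=GYOB
After move 4 (U): U=OWGR F=WBYY R=WOGB B=GYWB L=GROB
Query 1: L[0] = G
Query 2: U[1] = W
Query 3: D[2] = Y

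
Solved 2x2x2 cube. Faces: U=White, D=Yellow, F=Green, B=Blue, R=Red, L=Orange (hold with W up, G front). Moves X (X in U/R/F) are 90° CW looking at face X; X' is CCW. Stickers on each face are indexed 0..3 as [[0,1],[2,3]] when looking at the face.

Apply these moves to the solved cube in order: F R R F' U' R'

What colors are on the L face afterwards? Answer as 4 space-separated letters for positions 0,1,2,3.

Answer: G B O O

Derivation:
After move 1 (F): F=GGGG U=WWOO R=WRWR D=RRYY L=OYOY
After move 2 (R): R=WWRR U=WGOG F=GRGY D=RBYB B=OBWB
After move 3 (R): R=RWRW U=WROY F=GBGB D=RWYO B=GBGB
After move 4 (F'): F=BBGG U=WRRR R=WWRW D=YYYO L=OYOO
After move 5 (U'): U=RRWR F=OYGG R=BBRW B=WWGB L=GBOO
After move 6 (R'): R=BWBR U=RGWW F=ORGR D=YYYG B=OWYB
Query: L face = GBOO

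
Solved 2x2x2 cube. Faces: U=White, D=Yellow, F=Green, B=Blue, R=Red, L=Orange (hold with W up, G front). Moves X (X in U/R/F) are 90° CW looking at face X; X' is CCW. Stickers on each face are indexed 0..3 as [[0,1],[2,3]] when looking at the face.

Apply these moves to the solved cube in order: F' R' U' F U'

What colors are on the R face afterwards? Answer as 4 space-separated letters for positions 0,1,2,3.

Answer: G O R Y

Derivation:
After move 1 (F'): F=GGGG U=WWRR R=YRYR D=OOYY L=OWOW
After move 2 (R'): R=RRYY U=WBRB F=GWGR D=OGYG B=YBOB
After move 3 (U'): U=BBWR F=OWGR R=GWYY B=RROB L=YBOW
After move 4 (F): F=GORW U=BBWB R=WWRY D=YGYG L=YOOG
After move 5 (U'): U=BBBW F=YORW R=GORY B=WWOB L=RROG
Query: R face = GORY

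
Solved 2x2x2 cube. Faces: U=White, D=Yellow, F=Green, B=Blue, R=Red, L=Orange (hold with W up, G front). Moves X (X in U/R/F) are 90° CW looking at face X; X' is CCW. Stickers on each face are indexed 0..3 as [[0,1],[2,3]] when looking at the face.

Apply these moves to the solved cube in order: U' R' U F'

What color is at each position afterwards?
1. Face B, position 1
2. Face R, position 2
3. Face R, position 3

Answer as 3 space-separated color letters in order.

After move 1 (U'): U=WWWW F=OOGG R=GGRR B=RRBB L=BBOO
After move 2 (R'): R=GRGR U=WBWR F=OWGW D=YOYG B=YRYB
After move 3 (U): U=WWRB F=GRGW R=YRGR B=BBYB L=OWOO
After move 4 (F'): F=RWGG U=WWYG R=ORYR D=WOYG L=OBOR
Query 1: B[1] = B
Query 2: R[2] = Y
Query 3: R[3] = R

Answer: B Y R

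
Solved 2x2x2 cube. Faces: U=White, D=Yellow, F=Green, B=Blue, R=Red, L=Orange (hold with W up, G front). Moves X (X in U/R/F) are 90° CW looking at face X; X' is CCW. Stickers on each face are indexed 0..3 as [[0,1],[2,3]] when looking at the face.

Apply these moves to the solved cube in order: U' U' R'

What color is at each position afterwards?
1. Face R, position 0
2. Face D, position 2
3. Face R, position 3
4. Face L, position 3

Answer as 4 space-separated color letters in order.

Answer: O Y R O

Derivation:
After move 1 (U'): U=WWWW F=OOGG R=GGRR B=RRBB L=BBOO
After move 2 (U'): U=WWWW F=BBGG R=OORR B=GGBB L=RROO
After move 3 (R'): R=OROR U=WBWG F=BWGW D=YBYG B=YGYB
Query 1: R[0] = O
Query 2: D[2] = Y
Query 3: R[3] = R
Query 4: L[3] = O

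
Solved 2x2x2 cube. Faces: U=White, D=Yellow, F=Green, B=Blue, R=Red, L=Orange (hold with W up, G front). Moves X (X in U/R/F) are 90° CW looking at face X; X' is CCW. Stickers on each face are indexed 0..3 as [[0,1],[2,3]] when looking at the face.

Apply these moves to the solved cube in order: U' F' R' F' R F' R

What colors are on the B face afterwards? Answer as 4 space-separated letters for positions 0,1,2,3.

Answer: Y R R B

Derivation:
After move 1 (U'): U=WWWW F=OOGG R=GGRR B=RRBB L=BBOO
After move 2 (F'): F=OGOG U=WWGR R=YGYR D=BOYY L=BWOW
After move 3 (R'): R=GRYY U=WBGR F=OWOR D=BGYG B=YROB
After move 4 (F'): F=WROO U=WBGY R=GRBY D=WWYG L=BROG
After move 5 (R): R=BGYR U=WRGO F=WWOG D=WOYY B=YRBB
After move 6 (F'): F=WGWO U=WRBY R=OGWR D=RGYY L=BOOG
After move 7 (R): R=WORG U=WGBO F=WGWY D=RBYY B=YRRB
Query: B face = YRRB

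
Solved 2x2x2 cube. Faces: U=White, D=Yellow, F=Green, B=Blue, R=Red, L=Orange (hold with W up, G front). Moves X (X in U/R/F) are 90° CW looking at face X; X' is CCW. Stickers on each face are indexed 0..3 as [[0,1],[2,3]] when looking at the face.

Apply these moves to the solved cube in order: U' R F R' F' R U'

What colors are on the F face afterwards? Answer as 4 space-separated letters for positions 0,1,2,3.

Answer: B W G Y

Derivation:
After move 1 (U'): U=WWWW F=OOGG R=GGRR B=RRBB L=BBOO
After move 2 (R): R=RGRG U=WOWG F=OYGY D=YBYR B=WRWB
After move 3 (F): F=GOYY U=WOOB R=WGGG D=RRYR L=BYOB
After move 4 (R'): R=GGWG U=WWOW F=GOYB D=ROYY B=RRRB
After move 5 (F'): F=OBGY U=WWGW R=OGRG D=YBYY L=BWOO
After move 6 (R): R=ROGG U=WBGY F=OBGY D=YRYR B=WRWB
After move 7 (U'): U=BYWG F=BWGY R=OBGG B=ROWB L=WROO
Query: F face = BWGY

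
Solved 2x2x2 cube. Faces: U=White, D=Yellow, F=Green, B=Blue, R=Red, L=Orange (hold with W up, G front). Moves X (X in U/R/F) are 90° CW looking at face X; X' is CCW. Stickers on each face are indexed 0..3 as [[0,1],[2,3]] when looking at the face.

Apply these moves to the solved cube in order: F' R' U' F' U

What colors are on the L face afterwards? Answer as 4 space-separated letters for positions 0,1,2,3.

After move 1 (F'): F=GGGG U=WWRR R=YRYR D=OOYY L=OWOW
After move 2 (R'): R=RRYY U=WBRB F=GWGR D=OGYG B=YBOB
After move 3 (U'): U=BBWR F=OWGR R=GWYY B=RROB L=YBOW
After move 4 (F'): F=WROG U=BBGY R=GWOY D=BWYG L=YROW
After move 5 (U): U=GBYB F=GWOG R=RROY B=YROB L=WROW
Query: L face = WROW

Answer: W R O W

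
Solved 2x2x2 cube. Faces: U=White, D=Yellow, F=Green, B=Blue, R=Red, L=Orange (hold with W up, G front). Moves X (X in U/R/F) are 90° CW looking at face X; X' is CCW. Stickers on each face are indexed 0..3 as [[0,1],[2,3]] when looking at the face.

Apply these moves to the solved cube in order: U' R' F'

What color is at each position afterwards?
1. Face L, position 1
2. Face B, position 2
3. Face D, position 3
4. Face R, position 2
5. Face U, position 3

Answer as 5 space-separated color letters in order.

Answer: R Y G Y G

Derivation:
After move 1 (U'): U=WWWW F=OOGG R=GGRR B=RRBB L=BBOO
After move 2 (R'): R=GRGR U=WBWR F=OWGW D=YOYG B=YRYB
After move 3 (F'): F=WWOG U=WBGG R=ORYR D=BOYG L=BROW
Query 1: L[1] = R
Query 2: B[2] = Y
Query 3: D[3] = G
Query 4: R[2] = Y
Query 5: U[3] = G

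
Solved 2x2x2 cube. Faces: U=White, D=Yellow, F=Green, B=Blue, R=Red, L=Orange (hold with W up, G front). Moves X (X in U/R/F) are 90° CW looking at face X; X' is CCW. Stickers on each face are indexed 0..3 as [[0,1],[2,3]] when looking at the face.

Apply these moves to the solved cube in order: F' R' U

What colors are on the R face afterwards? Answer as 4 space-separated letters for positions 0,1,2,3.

Answer: Y B Y Y

Derivation:
After move 1 (F'): F=GGGG U=WWRR R=YRYR D=OOYY L=OWOW
After move 2 (R'): R=RRYY U=WBRB F=GWGR D=OGYG B=YBOB
After move 3 (U): U=RWBB F=RRGR R=YBYY B=OWOB L=GWOW
Query: R face = YBYY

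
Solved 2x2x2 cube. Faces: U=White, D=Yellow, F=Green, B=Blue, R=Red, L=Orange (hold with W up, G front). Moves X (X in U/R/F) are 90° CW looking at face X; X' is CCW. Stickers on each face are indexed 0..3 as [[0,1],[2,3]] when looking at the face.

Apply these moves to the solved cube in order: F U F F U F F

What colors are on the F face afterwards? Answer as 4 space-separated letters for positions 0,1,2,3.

After move 1 (F): F=GGGG U=WWOO R=WRWR D=RRYY L=OYOY
After move 2 (U): U=OWOW F=WRGG R=BBWR B=OYBB L=GGOY
After move 3 (F): F=GWGR U=OWYG R=OBWR D=WBYY L=GROR
After move 4 (F): F=GGRW U=OWRR R=YBGR D=WOYY L=GWOB
After move 5 (U): U=RORW F=YBRW R=OYGR B=GWBB L=GGOB
After move 6 (F): F=RYWB U=ROBG R=RYWR D=GOYY L=GWOO
After move 7 (F): F=WRBY U=ROOW R=BYGR D=WRYY L=GGOO
Query: F face = WRBY

Answer: W R B Y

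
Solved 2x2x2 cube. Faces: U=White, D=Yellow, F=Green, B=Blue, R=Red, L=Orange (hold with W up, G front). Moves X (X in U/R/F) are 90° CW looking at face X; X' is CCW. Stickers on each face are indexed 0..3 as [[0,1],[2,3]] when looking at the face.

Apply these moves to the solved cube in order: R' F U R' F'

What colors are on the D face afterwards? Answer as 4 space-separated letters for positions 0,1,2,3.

Answer: G G Y W

Derivation:
After move 1 (R'): R=RRRR U=WBWB F=GWGW D=YGYG B=YBYB
After move 2 (F): F=GGWW U=WBOO R=WRBR D=RRYG L=OYOG
After move 3 (U): U=OWOB F=WRWW R=YBBR B=OYYB L=GGOG
After move 4 (R'): R=BRYB U=OYOO F=WWWB D=RRYW B=GYRB
After move 5 (F'): F=WBWW U=OYBY R=RRRB D=GGYW L=GOOO
Query: D face = GGYW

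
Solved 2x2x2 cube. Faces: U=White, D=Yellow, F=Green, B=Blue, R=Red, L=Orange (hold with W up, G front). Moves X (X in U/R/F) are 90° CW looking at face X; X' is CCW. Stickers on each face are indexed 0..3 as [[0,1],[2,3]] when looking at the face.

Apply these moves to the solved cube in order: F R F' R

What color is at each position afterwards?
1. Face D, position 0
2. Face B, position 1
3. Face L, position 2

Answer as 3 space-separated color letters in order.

Answer: Y B O

Derivation:
After move 1 (F): F=GGGG U=WWOO R=WRWR D=RRYY L=OYOY
After move 2 (R): R=WWRR U=WGOG F=GRGY D=RBYB B=OBWB
After move 3 (F'): F=RYGG U=WGWR R=BWRR D=YYYB L=OGOO
After move 4 (R): R=RBRW U=WYWG F=RYGB D=YWYO B=RBGB
Query 1: D[0] = Y
Query 2: B[1] = B
Query 3: L[2] = O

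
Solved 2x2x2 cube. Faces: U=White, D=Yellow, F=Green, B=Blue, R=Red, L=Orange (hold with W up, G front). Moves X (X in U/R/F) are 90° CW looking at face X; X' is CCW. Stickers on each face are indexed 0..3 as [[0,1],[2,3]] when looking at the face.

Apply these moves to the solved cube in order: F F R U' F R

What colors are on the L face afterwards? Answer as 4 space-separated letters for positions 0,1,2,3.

After move 1 (F): F=GGGG U=WWOO R=WRWR D=RRYY L=OYOY
After move 2 (F): F=GGGG U=WWYY R=OROR D=WWYY L=OROR
After move 3 (R): R=OORR U=WGYG F=GWGY D=WBYB B=YBWB
After move 4 (U'): U=GGWY F=ORGY R=GWRR B=OOWB L=YBOR
After move 5 (F): F=GOYR U=GGRB R=WWYR D=RGYB L=YWOB
After move 6 (R): R=YWRW U=GORR F=GGYB D=RWYO B=BOGB
Query: L face = YWOB

Answer: Y W O B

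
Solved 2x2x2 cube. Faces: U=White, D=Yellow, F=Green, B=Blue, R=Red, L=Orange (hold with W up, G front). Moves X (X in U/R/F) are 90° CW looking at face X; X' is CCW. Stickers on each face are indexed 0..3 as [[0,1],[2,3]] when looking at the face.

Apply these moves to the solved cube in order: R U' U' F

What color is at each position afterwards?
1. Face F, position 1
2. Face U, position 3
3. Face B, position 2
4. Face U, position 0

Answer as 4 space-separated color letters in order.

After move 1 (R): R=RRRR U=WGWG F=GYGY D=YBYB B=WBWB
After move 2 (U'): U=GGWW F=OOGY R=GYRR B=RRWB L=WBOO
After move 3 (U'): U=GWGW F=WBGY R=OORR B=GYWB L=RROO
After move 4 (F): F=GWYB U=GWOR R=GOWR D=ROYB L=RYOB
Query 1: F[1] = W
Query 2: U[3] = R
Query 3: B[2] = W
Query 4: U[0] = G

Answer: W R W G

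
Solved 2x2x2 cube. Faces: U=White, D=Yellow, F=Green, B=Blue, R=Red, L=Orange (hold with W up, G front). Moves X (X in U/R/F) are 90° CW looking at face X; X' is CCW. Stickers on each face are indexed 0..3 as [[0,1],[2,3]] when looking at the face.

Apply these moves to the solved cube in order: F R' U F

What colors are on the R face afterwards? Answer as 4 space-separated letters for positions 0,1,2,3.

Answer: B B B W

Derivation:
After move 1 (F): F=GGGG U=WWOO R=WRWR D=RRYY L=OYOY
After move 2 (R'): R=RRWW U=WBOB F=GWGO D=RGYG B=YBRB
After move 3 (U): U=OWBB F=RRGO R=YBWW B=OYRB L=GWOY
After move 4 (F): F=GROR U=OWYW R=BBBW D=WYYG L=GROG
Query: R face = BBBW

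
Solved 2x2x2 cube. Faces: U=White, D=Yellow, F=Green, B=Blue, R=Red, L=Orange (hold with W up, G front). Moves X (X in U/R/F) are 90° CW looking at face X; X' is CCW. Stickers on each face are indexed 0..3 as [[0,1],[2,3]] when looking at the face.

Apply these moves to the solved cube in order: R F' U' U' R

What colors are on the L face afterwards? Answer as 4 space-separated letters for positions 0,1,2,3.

Answer: B R O W

Derivation:
After move 1 (R): R=RRRR U=WGWG F=GYGY D=YBYB B=WBWB
After move 2 (F'): F=YYGG U=WGRR R=BRYR D=OOYB L=OGOW
After move 3 (U'): U=GRWR F=OGGG R=YYYR B=BRWB L=WBOW
After move 4 (U'): U=RRGW F=WBGG R=OGYR B=YYWB L=BROW
After move 5 (R): R=YORG U=RBGG F=WOGB D=OWYY B=WYRB
Query: L face = BROW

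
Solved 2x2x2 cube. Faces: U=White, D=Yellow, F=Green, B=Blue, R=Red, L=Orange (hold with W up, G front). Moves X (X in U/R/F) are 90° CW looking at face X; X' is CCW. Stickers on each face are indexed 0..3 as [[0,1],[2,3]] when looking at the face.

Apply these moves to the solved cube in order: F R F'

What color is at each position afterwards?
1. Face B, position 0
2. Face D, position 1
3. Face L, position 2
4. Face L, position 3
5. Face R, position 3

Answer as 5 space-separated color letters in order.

Answer: O Y O O R

Derivation:
After move 1 (F): F=GGGG U=WWOO R=WRWR D=RRYY L=OYOY
After move 2 (R): R=WWRR U=WGOG F=GRGY D=RBYB B=OBWB
After move 3 (F'): F=RYGG U=WGWR R=BWRR D=YYYB L=OGOO
Query 1: B[0] = O
Query 2: D[1] = Y
Query 3: L[2] = O
Query 4: L[3] = O
Query 5: R[3] = R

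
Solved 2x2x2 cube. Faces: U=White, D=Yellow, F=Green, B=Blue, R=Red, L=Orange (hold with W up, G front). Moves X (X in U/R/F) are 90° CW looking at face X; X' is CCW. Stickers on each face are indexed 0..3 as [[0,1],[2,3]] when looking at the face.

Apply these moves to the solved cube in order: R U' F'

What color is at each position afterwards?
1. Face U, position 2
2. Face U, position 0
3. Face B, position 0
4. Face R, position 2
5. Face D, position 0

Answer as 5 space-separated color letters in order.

After move 1 (R): R=RRRR U=WGWG F=GYGY D=YBYB B=WBWB
After move 2 (U'): U=GGWW F=OOGY R=GYRR B=RRWB L=WBOO
After move 3 (F'): F=OYOG U=GGGR R=BYYR D=BOYB L=WWOW
Query 1: U[2] = G
Query 2: U[0] = G
Query 3: B[0] = R
Query 4: R[2] = Y
Query 5: D[0] = B

Answer: G G R Y B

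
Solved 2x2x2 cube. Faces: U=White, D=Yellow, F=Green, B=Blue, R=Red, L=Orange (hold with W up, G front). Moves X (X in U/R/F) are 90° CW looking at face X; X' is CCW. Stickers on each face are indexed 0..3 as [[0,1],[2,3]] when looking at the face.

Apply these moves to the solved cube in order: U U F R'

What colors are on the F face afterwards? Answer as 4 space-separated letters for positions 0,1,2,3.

After move 1 (U): U=WWWW F=RRGG R=BBRR B=OOBB L=GGOO
After move 2 (U): U=WWWW F=BBGG R=OORR B=GGBB L=RROO
After move 3 (F): F=GBGB U=WWOR R=WOWR D=ROYY L=RYOY
After move 4 (R'): R=ORWW U=WBOG F=GWGR D=RBYB B=YGOB
Query: F face = GWGR

Answer: G W G R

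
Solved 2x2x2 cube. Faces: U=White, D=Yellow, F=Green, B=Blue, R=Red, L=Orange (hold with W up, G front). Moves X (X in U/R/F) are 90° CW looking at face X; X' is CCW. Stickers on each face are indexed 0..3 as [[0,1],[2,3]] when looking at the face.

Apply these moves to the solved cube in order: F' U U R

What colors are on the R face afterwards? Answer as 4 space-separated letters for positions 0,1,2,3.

After move 1 (F'): F=GGGG U=WWRR R=YRYR D=OOYY L=OWOW
After move 2 (U): U=RWRW F=YRGG R=BBYR B=OWBB L=GGOW
After move 3 (U): U=RRWW F=BBGG R=OWYR B=GGBB L=YROW
After move 4 (R): R=YORW U=RBWG F=BOGY D=OBYG B=WGRB
Query: R face = YORW

Answer: Y O R W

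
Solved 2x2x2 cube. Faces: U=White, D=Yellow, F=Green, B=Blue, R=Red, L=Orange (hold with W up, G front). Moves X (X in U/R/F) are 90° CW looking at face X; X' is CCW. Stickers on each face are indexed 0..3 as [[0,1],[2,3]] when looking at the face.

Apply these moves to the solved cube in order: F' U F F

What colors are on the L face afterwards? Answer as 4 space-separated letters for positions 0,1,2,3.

After move 1 (F'): F=GGGG U=WWRR R=YRYR D=OOYY L=OWOW
After move 2 (U): U=RWRW F=YRGG R=BBYR B=OWBB L=GGOW
After move 3 (F): F=GYGR U=RWWG R=RBWR D=YBYY L=GOOO
After move 4 (F): F=GGRY U=RWOO R=WBGR D=WRYY L=GYOB
Query: L face = GYOB

Answer: G Y O B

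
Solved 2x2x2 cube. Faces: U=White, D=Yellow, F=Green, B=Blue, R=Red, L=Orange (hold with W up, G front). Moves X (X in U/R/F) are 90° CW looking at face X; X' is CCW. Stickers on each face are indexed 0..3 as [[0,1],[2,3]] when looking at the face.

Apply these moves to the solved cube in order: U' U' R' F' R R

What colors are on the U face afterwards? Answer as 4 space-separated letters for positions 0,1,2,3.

After move 1 (U'): U=WWWW F=OOGG R=GGRR B=RRBB L=BBOO
After move 2 (U'): U=WWWW F=BBGG R=OORR B=GGBB L=RROO
After move 3 (R'): R=OROR U=WBWG F=BWGW D=YBYG B=YGYB
After move 4 (F'): F=WWBG U=WBOO R=BRYR D=ROYG L=RGOW
After move 5 (R): R=YBRR U=WWOG F=WOBG D=RYYY B=OGBB
After move 6 (R): R=RYRB U=WOOG F=WYBY D=RBYO B=GGWB
Query: U face = WOOG

Answer: W O O G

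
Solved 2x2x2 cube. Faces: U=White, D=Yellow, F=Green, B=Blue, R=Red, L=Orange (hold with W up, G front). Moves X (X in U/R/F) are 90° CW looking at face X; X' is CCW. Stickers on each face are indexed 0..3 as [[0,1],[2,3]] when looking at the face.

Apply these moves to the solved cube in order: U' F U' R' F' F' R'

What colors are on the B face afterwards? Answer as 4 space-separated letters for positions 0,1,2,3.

After move 1 (U'): U=WWWW F=OOGG R=GGRR B=RRBB L=BBOO
After move 2 (F): F=GOGO U=WWOB R=WGWR D=RGYY L=BYOY
After move 3 (U'): U=WBWO F=BYGO R=GOWR B=WGBB L=RROY
After move 4 (R'): R=ORGW U=WBWW F=BBGO D=RYYO B=YGGB
After move 5 (F'): F=BOBG U=WBOG R=YRRW D=RYYO L=RWOW
After move 6 (F'): F=OGBB U=WBYR R=YRRW D=WWYO L=RGOO
After move 7 (R'): R=RWYR U=WGYY F=OBBR D=WGYB B=OGWB
Query: B face = OGWB

Answer: O G W B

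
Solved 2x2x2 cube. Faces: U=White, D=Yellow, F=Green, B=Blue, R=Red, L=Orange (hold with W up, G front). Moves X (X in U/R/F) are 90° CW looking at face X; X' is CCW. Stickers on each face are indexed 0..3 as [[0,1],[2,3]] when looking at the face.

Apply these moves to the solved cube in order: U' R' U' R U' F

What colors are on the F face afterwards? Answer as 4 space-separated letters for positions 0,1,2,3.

After move 1 (U'): U=WWWW F=OOGG R=GGRR B=RRBB L=BBOO
After move 2 (R'): R=GRGR U=WBWR F=OWGW D=YOYG B=YRYB
After move 3 (U'): U=BRWW F=BBGW R=OWGR B=GRYB L=YROO
After move 4 (R): R=GORW U=BBWW F=BOGG D=YYYG B=WRRB
After move 5 (U'): U=BWBW F=YRGG R=BORW B=GORB L=WROO
After move 6 (F): F=GYGR U=BWOR R=BOWW D=RBYG L=WYOY
Query: F face = GYGR

Answer: G Y G R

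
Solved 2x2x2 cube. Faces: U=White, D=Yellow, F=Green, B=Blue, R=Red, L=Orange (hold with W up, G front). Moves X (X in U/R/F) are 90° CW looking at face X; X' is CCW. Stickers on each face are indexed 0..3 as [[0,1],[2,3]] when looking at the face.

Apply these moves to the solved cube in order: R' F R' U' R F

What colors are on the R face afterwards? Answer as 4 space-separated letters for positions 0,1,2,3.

After move 1 (R'): R=RRRR U=WBWB F=GWGW D=YGYG B=YBYB
After move 2 (F): F=GGWW U=WBOO R=WRBR D=RRYG L=OYOG
After move 3 (R'): R=RRWB U=WYOY F=GBWO D=RGYW B=GBRB
After move 4 (U'): U=YYWO F=OYWO R=GBWB B=RRRB L=GBOG
After move 5 (R): R=WGBB U=YYWO F=OGWW D=RRYR B=ORYB
After move 6 (F): F=WOWG U=YYGB R=WGOB D=BWYR L=GROR
Query: R face = WGOB

Answer: W G O B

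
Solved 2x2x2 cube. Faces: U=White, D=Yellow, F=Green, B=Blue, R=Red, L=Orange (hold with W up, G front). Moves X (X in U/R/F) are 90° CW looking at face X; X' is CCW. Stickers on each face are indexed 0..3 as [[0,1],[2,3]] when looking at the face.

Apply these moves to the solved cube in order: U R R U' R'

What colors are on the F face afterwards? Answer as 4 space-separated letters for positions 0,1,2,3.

Answer: G Y G W

Derivation:
After move 1 (U): U=WWWW F=RRGG R=BBRR B=OOBB L=GGOO
After move 2 (R): R=RBRB U=WRWG F=RYGY D=YBYO B=WOWB
After move 3 (R): R=RRBB U=WYWY F=RBGO D=YWYW B=GORB
After move 4 (U'): U=YYWW F=GGGO R=RBBB B=RRRB L=GOOO
After move 5 (R'): R=BBRB U=YRWR F=GYGW D=YGYO B=WRWB
Query: F face = GYGW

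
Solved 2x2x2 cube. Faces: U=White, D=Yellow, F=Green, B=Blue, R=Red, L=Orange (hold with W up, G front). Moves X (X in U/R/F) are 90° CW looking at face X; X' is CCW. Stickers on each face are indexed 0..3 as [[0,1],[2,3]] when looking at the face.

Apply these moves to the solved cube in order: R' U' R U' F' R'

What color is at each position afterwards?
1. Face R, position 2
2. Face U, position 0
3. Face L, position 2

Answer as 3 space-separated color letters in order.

After move 1 (R'): R=RRRR U=WBWB F=GWGW D=YGYG B=YBYB
After move 2 (U'): U=BBWW F=OOGW R=GWRR B=RRYB L=YBOO
After move 3 (R): R=RGRW U=BOWW F=OGGG D=YYYR B=WRBB
After move 4 (U'): U=OWBW F=YBGG R=OGRW B=RGBB L=WROO
After move 5 (F'): F=BGYG U=OWOR R=YGYW D=ROYR L=WWOB
After move 6 (R'): R=GWYY U=OBOR F=BWYR D=RGYG B=RGOB
Query 1: R[2] = Y
Query 2: U[0] = O
Query 3: L[2] = O

Answer: Y O O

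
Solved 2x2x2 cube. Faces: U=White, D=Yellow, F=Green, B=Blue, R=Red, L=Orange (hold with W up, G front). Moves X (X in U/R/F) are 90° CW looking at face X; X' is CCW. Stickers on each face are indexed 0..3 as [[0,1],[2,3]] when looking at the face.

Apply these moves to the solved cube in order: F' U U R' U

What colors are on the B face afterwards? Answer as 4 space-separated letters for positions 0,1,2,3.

After move 1 (F'): F=GGGG U=WWRR R=YRYR D=OOYY L=OWOW
After move 2 (U): U=RWRW F=YRGG R=BBYR B=OWBB L=GGOW
After move 3 (U): U=RRWW F=BBGG R=OWYR B=GGBB L=YROW
After move 4 (R'): R=WROY U=RBWG F=BRGW D=OBYG B=YGOB
After move 5 (U): U=WRGB F=WRGW R=YGOY B=YROB L=BROW
Query: B face = YROB

Answer: Y R O B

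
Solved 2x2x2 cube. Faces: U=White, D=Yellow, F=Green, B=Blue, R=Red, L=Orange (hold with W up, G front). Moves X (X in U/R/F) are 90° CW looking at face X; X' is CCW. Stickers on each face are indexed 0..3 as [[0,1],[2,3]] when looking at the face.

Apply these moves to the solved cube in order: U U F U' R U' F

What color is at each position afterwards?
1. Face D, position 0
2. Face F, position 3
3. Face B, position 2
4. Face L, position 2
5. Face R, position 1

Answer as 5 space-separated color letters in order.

After move 1 (U): U=WWWW F=RRGG R=BBRR B=OOBB L=GGOO
After move 2 (U): U=WWWW F=BBGG R=OORR B=GGBB L=RROO
After move 3 (F): F=GBGB U=WWOR R=WOWR D=ROYY L=RYOY
After move 4 (U'): U=WRWO F=RYGB R=GBWR B=WOBB L=GGOY
After move 5 (R): R=WGRB U=WYWB F=ROGY D=RBYW B=OORB
After move 6 (U'): U=YBWW F=GGGY R=RORB B=WGRB L=OOOY
After move 7 (F): F=GGYG U=YBYO R=WOWB D=RRYW L=OROB
Query 1: D[0] = R
Query 2: F[3] = G
Query 3: B[2] = R
Query 4: L[2] = O
Query 5: R[1] = O

Answer: R G R O O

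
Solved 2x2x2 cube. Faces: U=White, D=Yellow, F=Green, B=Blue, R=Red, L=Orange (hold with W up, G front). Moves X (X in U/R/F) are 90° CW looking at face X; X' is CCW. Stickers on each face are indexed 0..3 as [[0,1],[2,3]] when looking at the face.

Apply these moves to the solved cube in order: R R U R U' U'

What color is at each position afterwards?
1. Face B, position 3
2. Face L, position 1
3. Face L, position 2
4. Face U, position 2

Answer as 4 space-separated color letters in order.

After move 1 (R): R=RRRR U=WGWG F=GYGY D=YBYB B=WBWB
After move 2 (R): R=RRRR U=WYWY F=GBGB D=YWYW B=GBGB
After move 3 (U): U=WWYY F=RRGB R=GBRR B=OOGB L=GBOO
After move 4 (R): R=RGRB U=WRYB F=RWGW D=YGYO B=YOWB
After move 5 (U'): U=RBWY F=GBGW R=RWRB B=RGWB L=YOOO
After move 6 (U'): U=BYRW F=YOGW R=GBRB B=RWWB L=RGOO
Query 1: B[3] = B
Query 2: L[1] = G
Query 3: L[2] = O
Query 4: U[2] = R

Answer: B G O R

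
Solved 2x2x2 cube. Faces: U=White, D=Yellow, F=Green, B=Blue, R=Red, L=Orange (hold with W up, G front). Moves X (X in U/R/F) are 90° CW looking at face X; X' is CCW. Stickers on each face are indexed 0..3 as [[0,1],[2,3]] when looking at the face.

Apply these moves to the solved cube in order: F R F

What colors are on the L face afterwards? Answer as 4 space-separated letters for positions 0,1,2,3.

Answer: O R O B

Derivation:
After move 1 (F): F=GGGG U=WWOO R=WRWR D=RRYY L=OYOY
After move 2 (R): R=WWRR U=WGOG F=GRGY D=RBYB B=OBWB
After move 3 (F): F=GGYR U=WGYY R=OWGR D=RWYB L=OROB
Query: L face = OROB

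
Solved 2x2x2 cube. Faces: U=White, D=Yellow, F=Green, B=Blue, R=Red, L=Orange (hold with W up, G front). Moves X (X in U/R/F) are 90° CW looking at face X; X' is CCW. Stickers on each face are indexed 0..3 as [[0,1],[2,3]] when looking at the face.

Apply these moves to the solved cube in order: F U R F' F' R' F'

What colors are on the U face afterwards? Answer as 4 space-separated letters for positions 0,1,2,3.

Answer: O W B Y

Derivation:
After move 1 (F): F=GGGG U=WWOO R=WRWR D=RRYY L=OYOY
After move 2 (U): U=OWOW F=WRGG R=BBWR B=OYBB L=GGOY
After move 3 (R): R=WBRB U=OROG F=WRGY D=RBYO B=WYWB
After move 4 (F'): F=RYWG U=ORWR R=BBRB D=GYYO L=GGOO
After move 5 (F'): F=YGRW U=ORBR R=YBGB D=GOYO L=GROW
After move 6 (R'): R=BBYG U=OWBW F=YRRR D=GGYW B=OYOB
After move 7 (F'): F=RRYR U=OWBY R=GBGG D=RWYW L=GWOB
Query: U face = OWBY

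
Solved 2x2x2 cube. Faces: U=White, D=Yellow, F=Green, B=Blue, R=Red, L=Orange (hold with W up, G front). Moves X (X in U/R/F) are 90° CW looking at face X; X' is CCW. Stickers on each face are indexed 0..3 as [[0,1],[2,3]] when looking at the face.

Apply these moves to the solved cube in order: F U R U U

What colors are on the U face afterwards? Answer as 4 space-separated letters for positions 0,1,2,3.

Answer: G O R O

Derivation:
After move 1 (F): F=GGGG U=WWOO R=WRWR D=RRYY L=OYOY
After move 2 (U): U=OWOW F=WRGG R=BBWR B=OYBB L=GGOY
After move 3 (R): R=WBRB U=OROG F=WRGY D=RBYO B=WYWB
After move 4 (U): U=OOGR F=WBGY R=WYRB B=GGWB L=WROY
After move 5 (U): U=GORO F=WYGY R=GGRB B=WRWB L=WBOY
Query: U face = GORO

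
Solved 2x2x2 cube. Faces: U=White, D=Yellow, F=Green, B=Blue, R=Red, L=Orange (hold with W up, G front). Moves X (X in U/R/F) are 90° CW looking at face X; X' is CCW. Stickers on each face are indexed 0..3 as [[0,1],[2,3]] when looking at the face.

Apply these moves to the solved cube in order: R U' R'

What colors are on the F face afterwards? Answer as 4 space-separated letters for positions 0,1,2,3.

Answer: O G G W

Derivation:
After move 1 (R): R=RRRR U=WGWG F=GYGY D=YBYB B=WBWB
After move 2 (U'): U=GGWW F=OOGY R=GYRR B=RRWB L=WBOO
After move 3 (R'): R=YRGR U=GWWR F=OGGW D=YOYY B=BRBB
Query: F face = OGGW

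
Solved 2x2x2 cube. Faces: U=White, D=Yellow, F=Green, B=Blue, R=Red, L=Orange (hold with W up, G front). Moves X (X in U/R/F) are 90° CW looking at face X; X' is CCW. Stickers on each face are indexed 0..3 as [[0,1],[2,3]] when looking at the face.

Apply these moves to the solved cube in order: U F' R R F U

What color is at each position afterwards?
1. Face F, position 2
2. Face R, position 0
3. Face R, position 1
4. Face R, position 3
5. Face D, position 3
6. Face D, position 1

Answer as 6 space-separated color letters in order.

Answer: O G O Y R R

Derivation:
After move 1 (U): U=WWWW F=RRGG R=BBRR B=OOBB L=GGOO
After move 2 (F'): F=RGRG U=WWBR R=YBYR D=GOYY L=GWOW
After move 3 (R): R=YYRB U=WGBG F=RORY D=GBYO B=ROWB
After move 4 (R): R=RYBY U=WOBY F=RBRO D=GWYR B=GOGB
After move 5 (F): F=RROB U=WOWW R=BYYY D=BRYR L=GGOW
After move 6 (U): U=WWWO F=BYOB R=GOYY B=GGGB L=RROW
Query 1: F[2] = O
Query 2: R[0] = G
Query 3: R[1] = O
Query 4: R[3] = Y
Query 5: D[3] = R
Query 6: D[1] = R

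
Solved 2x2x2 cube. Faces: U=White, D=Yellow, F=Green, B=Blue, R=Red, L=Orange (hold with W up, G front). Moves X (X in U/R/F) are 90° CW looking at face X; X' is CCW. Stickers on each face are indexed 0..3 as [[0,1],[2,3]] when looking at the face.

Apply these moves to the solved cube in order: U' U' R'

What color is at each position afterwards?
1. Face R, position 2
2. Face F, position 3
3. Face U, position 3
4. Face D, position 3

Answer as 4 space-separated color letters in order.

After move 1 (U'): U=WWWW F=OOGG R=GGRR B=RRBB L=BBOO
After move 2 (U'): U=WWWW F=BBGG R=OORR B=GGBB L=RROO
After move 3 (R'): R=OROR U=WBWG F=BWGW D=YBYG B=YGYB
Query 1: R[2] = O
Query 2: F[3] = W
Query 3: U[3] = G
Query 4: D[3] = G

Answer: O W G G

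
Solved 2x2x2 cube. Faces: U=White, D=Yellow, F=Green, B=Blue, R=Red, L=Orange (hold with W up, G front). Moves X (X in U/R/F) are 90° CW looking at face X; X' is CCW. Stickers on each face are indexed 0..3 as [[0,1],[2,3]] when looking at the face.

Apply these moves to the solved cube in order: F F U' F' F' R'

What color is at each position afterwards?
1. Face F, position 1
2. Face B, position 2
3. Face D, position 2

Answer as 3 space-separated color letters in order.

Answer: Y W Y

Derivation:
After move 1 (F): F=GGGG U=WWOO R=WRWR D=RRYY L=OYOY
After move 2 (F): F=GGGG U=WWYY R=OROR D=WWYY L=OROR
After move 3 (U'): U=WYWY F=ORGG R=GGOR B=ORBB L=BBOR
After move 4 (F'): F=RGOG U=WYGO R=WGWR D=BRYY L=BYOW
After move 5 (F'): F=GGRO U=WYWW R=RGBR D=YWYY L=BOOG
After move 6 (R'): R=GRRB U=WBWO F=GYRW D=YGYO B=YRWB
Query 1: F[1] = Y
Query 2: B[2] = W
Query 3: D[2] = Y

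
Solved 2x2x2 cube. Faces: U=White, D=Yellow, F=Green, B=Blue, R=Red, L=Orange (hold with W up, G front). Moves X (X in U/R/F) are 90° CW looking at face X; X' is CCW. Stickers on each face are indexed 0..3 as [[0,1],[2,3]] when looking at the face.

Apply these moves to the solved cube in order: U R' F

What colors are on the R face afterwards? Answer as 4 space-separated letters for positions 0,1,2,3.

After move 1 (U): U=WWWW F=RRGG R=BBRR B=OOBB L=GGOO
After move 2 (R'): R=BRBR U=WBWO F=RWGW D=YRYG B=YOYB
After move 3 (F): F=GRWW U=WBOG R=WROR D=BBYG L=GYOR
Query: R face = WROR

Answer: W R O R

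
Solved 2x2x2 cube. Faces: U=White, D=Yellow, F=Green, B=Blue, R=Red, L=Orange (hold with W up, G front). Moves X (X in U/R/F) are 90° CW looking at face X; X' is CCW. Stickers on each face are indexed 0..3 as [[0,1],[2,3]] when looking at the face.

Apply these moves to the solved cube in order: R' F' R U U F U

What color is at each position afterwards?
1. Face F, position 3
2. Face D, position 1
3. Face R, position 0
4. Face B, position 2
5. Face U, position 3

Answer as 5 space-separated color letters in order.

After move 1 (R'): R=RRRR U=WBWB F=GWGW D=YGYG B=YBYB
After move 2 (F'): F=WWGG U=WBRR R=GRYR D=OOYG L=OBOW
After move 3 (R): R=YGRR U=WWRG F=WOGG D=OYYY B=RBBB
After move 4 (U): U=RWGW F=YGGG R=RBRR B=OBBB L=WOOW
After move 5 (U): U=GRWW F=RBGG R=OBRR B=WOBB L=YGOW
After move 6 (F): F=GRGB U=GRWG R=WBWR D=ROYY L=YOOY
After move 7 (U): U=WGGR F=WBGB R=WOWR B=YOBB L=GROY
Query 1: F[3] = B
Query 2: D[1] = O
Query 3: R[0] = W
Query 4: B[2] = B
Query 5: U[3] = R

Answer: B O W B R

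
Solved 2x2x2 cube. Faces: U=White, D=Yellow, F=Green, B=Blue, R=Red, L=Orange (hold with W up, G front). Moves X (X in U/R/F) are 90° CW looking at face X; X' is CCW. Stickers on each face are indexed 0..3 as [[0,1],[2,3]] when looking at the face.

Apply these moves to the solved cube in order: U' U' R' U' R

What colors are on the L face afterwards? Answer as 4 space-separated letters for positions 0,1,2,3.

After move 1 (U'): U=WWWW F=OOGG R=GGRR B=RRBB L=BBOO
After move 2 (U'): U=WWWW F=BBGG R=OORR B=GGBB L=RROO
After move 3 (R'): R=OROR U=WBWG F=BWGW D=YBYG B=YGYB
After move 4 (U'): U=BGWW F=RRGW R=BWOR B=ORYB L=YGOO
After move 5 (R): R=OBRW U=BRWW F=RBGG D=YYYO B=WRGB
Query: L face = YGOO

Answer: Y G O O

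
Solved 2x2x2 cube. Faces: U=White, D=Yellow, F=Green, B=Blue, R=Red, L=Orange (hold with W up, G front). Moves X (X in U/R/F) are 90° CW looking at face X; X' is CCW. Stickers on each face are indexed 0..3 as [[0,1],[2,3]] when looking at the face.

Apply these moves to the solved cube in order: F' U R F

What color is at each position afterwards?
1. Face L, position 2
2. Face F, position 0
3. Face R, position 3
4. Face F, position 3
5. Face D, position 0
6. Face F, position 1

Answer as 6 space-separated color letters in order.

Answer: O G B O R Y

Derivation:
After move 1 (F'): F=GGGG U=WWRR R=YRYR D=OOYY L=OWOW
After move 2 (U): U=RWRW F=YRGG R=BBYR B=OWBB L=GGOW
After move 3 (R): R=YBRB U=RRRG F=YOGY D=OBYO B=WWWB
After move 4 (F): F=GYYO U=RRWG R=RBGB D=RYYO L=GOOB
Query 1: L[2] = O
Query 2: F[0] = G
Query 3: R[3] = B
Query 4: F[3] = O
Query 5: D[0] = R
Query 6: F[1] = Y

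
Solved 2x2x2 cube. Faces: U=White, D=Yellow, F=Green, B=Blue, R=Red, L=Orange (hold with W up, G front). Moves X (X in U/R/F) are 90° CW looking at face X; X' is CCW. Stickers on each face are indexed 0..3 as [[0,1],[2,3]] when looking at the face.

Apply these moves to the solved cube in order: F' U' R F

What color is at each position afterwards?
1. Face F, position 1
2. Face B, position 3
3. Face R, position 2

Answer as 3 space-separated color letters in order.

Answer: O B G

Derivation:
After move 1 (F'): F=GGGG U=WWRR R=YRYR D=OOYY L=OWOW
After move 2 (U'): U=WRWR F=OWGG R=GGYR B=YRBB L=BBOW
After move 3 (R): R=YGRG U=WWWG F=OOGY D=OBYY B=RRRB
After move 4 (F): F=GOYO U=WWWB R=WGGG D=RYYY L=BOOB
Query 1: F[1] = O
Query 2: B[3] = B
Query 3: R[2] = G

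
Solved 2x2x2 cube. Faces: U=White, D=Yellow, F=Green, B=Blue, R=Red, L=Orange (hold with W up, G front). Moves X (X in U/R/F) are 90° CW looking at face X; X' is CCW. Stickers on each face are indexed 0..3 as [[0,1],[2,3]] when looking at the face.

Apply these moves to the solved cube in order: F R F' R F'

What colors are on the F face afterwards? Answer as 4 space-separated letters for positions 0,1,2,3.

Answer: Y B R G

Derivation:
After move 1 (F): F=GGGG U=WWOO R=WRWR D=RRYY L=OYOY
After move 2 (R): R=WWRR U=WGOG F=GRGY D=RBYB B=OBWB
After move 3 (F'): F=RYGG U=WGWR R=BWRR D=YYYB L=OGOO
After move 4 (R): R=RBRW U=WYWG F=RYGB D=YWYO B=RBGB
After move 5 (F'): F=YBRG U=WYRR R=WBYW D=GOYO L=OGOW
Query: F face = YBRG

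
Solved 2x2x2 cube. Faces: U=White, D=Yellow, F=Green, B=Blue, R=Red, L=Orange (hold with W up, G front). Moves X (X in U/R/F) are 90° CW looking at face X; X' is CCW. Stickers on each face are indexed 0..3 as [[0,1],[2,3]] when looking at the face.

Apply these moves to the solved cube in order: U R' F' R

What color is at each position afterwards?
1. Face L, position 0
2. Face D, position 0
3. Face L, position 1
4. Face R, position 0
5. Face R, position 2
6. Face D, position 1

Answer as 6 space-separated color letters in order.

Answer: G G O Y R Y

Derivation:
After move 1 (U): U=WWWW F=RRGG R=BBRR B=OOBB L=GGOO
After move 2 (R'): R=BRBR U=WBWO F=RWGW D=YRYG B=YOYB
After move 3 (F'): F=WWRG U=WBBB R=RRYR D=GOYG L=GOOW
After move 4 (R): R=YRRR U=WWBG F=WORG D=GYYY B=BOBB
Query 1: L[0] = G
Query 2: D[0] = G
Query 3: L[1] = O
Query 4: R[0] = Y
Query 5: R[2] = R
Query 6: D[1] = Y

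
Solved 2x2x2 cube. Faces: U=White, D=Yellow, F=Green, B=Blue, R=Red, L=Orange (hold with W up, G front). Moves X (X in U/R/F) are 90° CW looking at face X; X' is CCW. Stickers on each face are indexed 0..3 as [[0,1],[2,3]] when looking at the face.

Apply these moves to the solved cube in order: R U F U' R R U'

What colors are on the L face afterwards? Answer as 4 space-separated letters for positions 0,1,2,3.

After move 1 (R): R=RRRR U=WGWG F=GYGY D=YBYB B=WBWB
After move 2 (U): U=WWGG F=RRGY R=WBRR B=OOWB L=GYOO
After move 3 (F): F=GRYR U=WWOY R=GBGR D=RWYB L=GYOB
After move 4 (U'): U=WYWO F=GYYR R=GRGR B=GBWB L=OOOB
After move 5 (R): R=GGRR U=WYWR F=GWYB D=RWYG B=OBYB
After move 6 (R): R=RGRG U=WWWB F=GWYG D=RYYO B=RBYB
After move 7 (U'): U=WBWW F=OOYG R=GWRG B=RGYB L=RBOB
Query: L face = RBOB

Answer: R B O B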